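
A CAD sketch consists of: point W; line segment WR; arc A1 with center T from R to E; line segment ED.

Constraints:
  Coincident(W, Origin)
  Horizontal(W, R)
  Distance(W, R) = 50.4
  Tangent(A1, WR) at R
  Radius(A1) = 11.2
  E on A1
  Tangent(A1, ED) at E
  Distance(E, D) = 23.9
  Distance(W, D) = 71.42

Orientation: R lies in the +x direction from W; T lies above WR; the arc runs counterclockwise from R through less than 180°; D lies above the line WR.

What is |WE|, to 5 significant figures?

62.535

Checks: |WR| = 50.40 ✓; |TE| = 11.20 ✓; ∠(TE, ED) = 90.00° ✓; |ED| = 23.90 ✓; |WD| = 71.42 ✓.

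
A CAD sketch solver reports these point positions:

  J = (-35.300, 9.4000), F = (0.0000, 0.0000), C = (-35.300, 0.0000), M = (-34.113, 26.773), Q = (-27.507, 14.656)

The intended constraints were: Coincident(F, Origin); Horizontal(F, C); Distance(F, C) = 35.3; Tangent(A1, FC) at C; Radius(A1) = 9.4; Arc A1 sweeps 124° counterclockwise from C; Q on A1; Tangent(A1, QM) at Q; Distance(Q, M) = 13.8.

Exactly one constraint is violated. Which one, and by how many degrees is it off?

Tangent(A1, QM) at Q — off by 5.40°.

F = (0.00, 0.00) ✓; F.y = 0.00, C.y = 0.00 ✓; |FC| = 35.30 ✓; ∠(JC, CF) = 90.00° ✓; |JC| = 9.400 ✓; bearing(J→Q) − bearing(J→C) = 124.0° ✓; |JQ| = 9.400 ✓; ∠(JQ, QM) = 95.40° ✗; |QM| = 13.80 ✓.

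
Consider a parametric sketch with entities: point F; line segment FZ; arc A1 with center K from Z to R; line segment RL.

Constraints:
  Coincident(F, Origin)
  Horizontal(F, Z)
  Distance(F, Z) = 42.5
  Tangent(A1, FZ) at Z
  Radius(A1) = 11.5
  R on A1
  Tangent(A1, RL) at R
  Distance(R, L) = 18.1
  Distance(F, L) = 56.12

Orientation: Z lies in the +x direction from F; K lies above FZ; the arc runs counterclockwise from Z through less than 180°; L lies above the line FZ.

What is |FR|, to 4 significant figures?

55.42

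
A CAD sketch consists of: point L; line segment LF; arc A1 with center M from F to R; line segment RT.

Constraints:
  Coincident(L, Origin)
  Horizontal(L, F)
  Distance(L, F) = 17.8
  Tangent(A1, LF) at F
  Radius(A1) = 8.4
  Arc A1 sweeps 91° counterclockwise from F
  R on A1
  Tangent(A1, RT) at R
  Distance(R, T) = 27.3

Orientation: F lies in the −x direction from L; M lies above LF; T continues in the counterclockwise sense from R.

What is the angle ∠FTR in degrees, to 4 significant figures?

13.46°

L is at the origin; L and F share the same y with |LF| = 17.8 and F on the −x side, so F = (-17.80, 0.000). The tangent condition forces MF to be normal to LF, so M = F + (0, 8.4) = (-17.80, 8.400). On A1, F sits at bearing -90° from M; a 91° counterclockwise sweep puts R at bearing 1°, so R = M + 8.4·(cos 1°, sin 1°) = (-9.401, 8.547). A1 meets RT tangentially, so MR is at right angles to RT, so RT runs along (−sin 1°, cos 1°); with |RT| = 27.3, T = (-9.878, 35.84). Then cos ∠FTR = TF·TR / (|TF||TR|), giving 13.46°.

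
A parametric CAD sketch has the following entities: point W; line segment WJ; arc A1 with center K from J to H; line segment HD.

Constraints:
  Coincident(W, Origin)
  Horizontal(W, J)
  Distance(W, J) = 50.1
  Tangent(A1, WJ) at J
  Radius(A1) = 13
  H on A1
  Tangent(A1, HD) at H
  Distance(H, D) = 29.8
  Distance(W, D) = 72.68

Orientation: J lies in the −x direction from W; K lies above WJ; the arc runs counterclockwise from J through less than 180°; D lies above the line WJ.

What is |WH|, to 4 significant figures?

44.72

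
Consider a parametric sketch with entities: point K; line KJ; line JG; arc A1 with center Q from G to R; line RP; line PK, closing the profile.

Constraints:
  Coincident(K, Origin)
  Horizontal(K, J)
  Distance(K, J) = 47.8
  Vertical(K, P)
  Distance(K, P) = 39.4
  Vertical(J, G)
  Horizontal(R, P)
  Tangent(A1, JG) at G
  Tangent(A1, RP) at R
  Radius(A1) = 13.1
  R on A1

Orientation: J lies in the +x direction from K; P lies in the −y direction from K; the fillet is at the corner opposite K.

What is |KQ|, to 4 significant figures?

43.54

K and P share the same x with |KP| = 39.4 and P on the −y side, so P = (0.000, -39.40). The virtual corner opposite K is at (47.80, -39.40). Since A1 is tangent to JG there, QG ⟂ JG and the tangent condition forces QR to be normal to RP, with radius 13.1, so the center Q sits 13.1 in from both sides at Q = (34.70, -26.30). Then |KQ| = |Q − K| = 43.54.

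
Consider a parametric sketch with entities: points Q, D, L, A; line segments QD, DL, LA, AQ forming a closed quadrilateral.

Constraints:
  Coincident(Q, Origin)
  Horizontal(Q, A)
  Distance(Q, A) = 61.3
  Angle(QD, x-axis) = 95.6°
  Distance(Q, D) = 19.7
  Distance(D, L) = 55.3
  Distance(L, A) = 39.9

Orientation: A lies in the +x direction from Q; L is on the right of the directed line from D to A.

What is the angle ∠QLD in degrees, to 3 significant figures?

14.5°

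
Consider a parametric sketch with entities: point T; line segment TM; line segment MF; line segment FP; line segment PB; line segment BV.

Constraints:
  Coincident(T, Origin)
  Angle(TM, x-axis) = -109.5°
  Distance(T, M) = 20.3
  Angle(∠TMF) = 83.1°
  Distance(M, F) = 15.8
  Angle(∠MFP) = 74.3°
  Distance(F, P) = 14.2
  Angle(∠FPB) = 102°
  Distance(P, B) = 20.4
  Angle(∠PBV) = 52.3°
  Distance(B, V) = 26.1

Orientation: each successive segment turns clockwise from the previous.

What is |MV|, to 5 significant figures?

11.432

T is at the origin; TM runs at -109.5° with length 20.3, so M = (-6.7763, -19.136). ∠TMF = 83.1° gives MF at 153.60° from the x-axis; with |MF| = 15.8, F = (-20.929, -12.110). ∠MFP = 74.3° gives FP at 47.900° from the x-axis; with |FP| = 14.2, P = (-11.408, -1.5743). ∠FPB = 102.0° gives PB at -30.100° from the x-axis; with |PB| = 20.4, B = (6.2406, -11.805). ∠PBV = 52.3° gives BV at -157.80° from the x-axis; with |BV| = 26.1, V = (-17.925, -21.667). Then |MV| = |V − M| = 11.432.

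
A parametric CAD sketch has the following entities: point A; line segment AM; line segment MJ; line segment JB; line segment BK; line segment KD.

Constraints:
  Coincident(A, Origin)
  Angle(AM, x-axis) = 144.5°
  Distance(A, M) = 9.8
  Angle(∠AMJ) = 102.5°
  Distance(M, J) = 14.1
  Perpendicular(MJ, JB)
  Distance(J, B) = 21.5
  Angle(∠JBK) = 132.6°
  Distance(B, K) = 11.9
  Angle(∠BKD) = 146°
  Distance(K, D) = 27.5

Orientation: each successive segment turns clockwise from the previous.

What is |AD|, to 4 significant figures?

31.15

A is at the origin; AM runs at 144.5° with length 9.8, so M = (-7.978, 5.691). ∠AMJ = 102.5° gives MJ at 67.00° from the x-axis; with |MJ| = 14.1, J = (-2.469, 18.67). MJ is perpendicular to JB, so JB runs at -23.00°; with |JB| = 21.5, B = (17.32, 10.27). ∠JBK = 132.6° gives BK at -70.40° from the x-axis; with |BK| = 11.9, K = (21.31, -0.9412). ∠BKD = 146.0° gives KD at -104.4° from the x-axis; with |KD| = 27.5, D = (14.47, -27.58). Then |AD| = |D − A| = 31.15.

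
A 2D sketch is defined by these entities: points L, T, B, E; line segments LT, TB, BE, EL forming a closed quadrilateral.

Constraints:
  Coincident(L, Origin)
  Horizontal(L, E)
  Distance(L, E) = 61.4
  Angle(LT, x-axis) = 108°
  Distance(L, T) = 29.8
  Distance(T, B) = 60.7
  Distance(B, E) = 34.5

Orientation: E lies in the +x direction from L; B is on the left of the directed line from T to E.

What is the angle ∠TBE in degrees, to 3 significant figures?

103°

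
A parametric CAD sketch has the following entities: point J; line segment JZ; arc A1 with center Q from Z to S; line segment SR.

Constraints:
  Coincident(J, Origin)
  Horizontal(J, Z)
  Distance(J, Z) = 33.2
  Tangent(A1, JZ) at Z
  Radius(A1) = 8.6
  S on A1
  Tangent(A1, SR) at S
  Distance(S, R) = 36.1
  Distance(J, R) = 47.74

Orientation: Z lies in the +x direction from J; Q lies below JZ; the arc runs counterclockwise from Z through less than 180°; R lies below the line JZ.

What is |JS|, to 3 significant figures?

25.8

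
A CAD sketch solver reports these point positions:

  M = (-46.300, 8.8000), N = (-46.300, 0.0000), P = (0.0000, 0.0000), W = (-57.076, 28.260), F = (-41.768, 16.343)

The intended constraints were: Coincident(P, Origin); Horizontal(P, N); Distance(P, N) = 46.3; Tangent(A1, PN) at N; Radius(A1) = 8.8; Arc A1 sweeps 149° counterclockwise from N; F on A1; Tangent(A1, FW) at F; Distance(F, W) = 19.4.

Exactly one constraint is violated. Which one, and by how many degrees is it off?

Tangent(A1, FW) at F — off by 6.90°.

P = (0.00, 0.00) ✓; P.y = 0.00, N.y = 0.00 ✓; |PN| = 46.30 ✓; ∠(MN, NP) = 90.00° ✓; |MN| = 8.800 ✓; bearing(M→F) − bearing(M→N) = 149.0° ✓; |MF| = 8.800 ✓; ∠(MF, FW) = 96.90° ✗; |FW| = 19.40 ✓.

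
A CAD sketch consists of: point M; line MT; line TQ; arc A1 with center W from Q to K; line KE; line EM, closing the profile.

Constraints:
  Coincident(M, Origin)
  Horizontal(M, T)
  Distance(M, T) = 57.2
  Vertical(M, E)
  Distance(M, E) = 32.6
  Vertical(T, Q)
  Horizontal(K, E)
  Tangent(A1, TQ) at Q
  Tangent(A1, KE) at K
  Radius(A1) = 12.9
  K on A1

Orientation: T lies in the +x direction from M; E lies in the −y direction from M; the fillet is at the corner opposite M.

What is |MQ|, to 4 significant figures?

60.50

M is at the origin; MT is horizontal with |MT| = 57.2 and T on the +x side, so T = (57.20, 0.000). M and E share the same x with |ME| = 32.6 and E on the −y side, so E = (0.000, -32.60). The virtual corner opposite M is at (57.20, -32.60). A1 meets TQ tangentially, so WQ is at right angles to TQ and the tangent condition forces WK to be normal to KE, with radius 12.9, so the center W sits 12.9 in from both sides at W = (44.30, -19.70). That places the tangent points at Q = (57.20, -19.70) on TQ and K = (44.30, -32.60) on KE. Then |MQ| = |Q − M| = 60.50.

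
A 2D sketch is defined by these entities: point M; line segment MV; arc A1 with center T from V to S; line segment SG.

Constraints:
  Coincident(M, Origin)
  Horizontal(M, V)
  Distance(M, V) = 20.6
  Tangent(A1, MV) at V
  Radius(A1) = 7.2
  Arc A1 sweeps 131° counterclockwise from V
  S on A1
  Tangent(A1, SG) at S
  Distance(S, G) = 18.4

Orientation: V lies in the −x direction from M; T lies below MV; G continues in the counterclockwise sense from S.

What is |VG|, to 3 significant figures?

26.7

On A1, V sits at bearing 90° from T; a 131° counterclockwise sweep puts S at bearing 221°, so S = T + 7.2·(cos 221°, sin 221°) = (-26.0, -11.9). A1 meets SG tangentially, so TS is at right angles to SG, so SG runs along (−sin 221°, cos 221°); with |SG| = 18.4, G = (-14.0, -25.8). Then |VG| = |G − V| = 26.7.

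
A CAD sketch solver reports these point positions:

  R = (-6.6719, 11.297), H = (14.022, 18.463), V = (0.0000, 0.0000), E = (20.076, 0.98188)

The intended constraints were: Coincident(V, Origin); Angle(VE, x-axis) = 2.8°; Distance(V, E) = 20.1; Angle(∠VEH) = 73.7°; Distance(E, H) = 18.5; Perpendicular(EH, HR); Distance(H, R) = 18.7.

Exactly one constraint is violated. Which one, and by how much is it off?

Distance(H, R) = 18.7 — off by 3.20.

V = (0.00, 0.00) ✓; VE at 2.800° ✓; |VE| = 20.10 ✓; ∠VEH = 73.70° ✓; |EH| = 18.50 ✓; ∠(EH, HR) = 90.00° ✓; |HR| = 21.90 ✗.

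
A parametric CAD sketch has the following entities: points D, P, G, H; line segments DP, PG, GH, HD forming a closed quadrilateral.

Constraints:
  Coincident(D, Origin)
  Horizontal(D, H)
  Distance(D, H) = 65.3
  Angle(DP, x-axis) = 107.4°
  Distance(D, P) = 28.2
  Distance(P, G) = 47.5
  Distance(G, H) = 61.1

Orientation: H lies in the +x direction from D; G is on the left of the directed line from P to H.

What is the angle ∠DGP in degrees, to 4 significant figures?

26.84°

D is at the origin; D and H share the same y with |DH| = 65.3 and H in +x, so H = (65.3, 0). DP runs at 107.4° with |DP| = 28.2, so P = (-8.433, 26.91). G is determined by |PG| = 47.5 and |GH| = 61.1 together: it lies at the intersection of circle(P, 47.5) and circle(H, 61.1). With |PH| = 78.49, the foot of the radical line on PH is 29.84 from P and the perpendicular offset is √(47.5² − 29.84²) = 36.96. Taking the left-of-PH solution: G = (32.27, 51.40).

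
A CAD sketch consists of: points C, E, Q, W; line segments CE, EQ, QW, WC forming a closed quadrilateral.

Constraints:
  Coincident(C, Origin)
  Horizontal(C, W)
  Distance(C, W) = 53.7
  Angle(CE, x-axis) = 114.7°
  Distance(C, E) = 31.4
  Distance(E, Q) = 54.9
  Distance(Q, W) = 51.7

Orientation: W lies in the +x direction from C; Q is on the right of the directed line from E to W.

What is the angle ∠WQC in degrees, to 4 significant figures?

81.84°

C is at the origin; CW is horizontal with |CW| = 53.7 and W in +x, so W = (53.7, 0). CE runs at 114.7° with |CE| = 31.4, so E = (-13.12, 28.53). Q is determined by |EQ| = 54.9 and |QW| = 51.7 together: it lies at the intersection of circle(E, 54.9) and circle(W, 51.7). With |EW| = 72.66, the foot of the radical line on EW is 38.68 from E and the perpendicular offset is √(54.9² − 38.68²) = 38.96. Taking the right-of-EW solution: Q = (7.150, -22.49).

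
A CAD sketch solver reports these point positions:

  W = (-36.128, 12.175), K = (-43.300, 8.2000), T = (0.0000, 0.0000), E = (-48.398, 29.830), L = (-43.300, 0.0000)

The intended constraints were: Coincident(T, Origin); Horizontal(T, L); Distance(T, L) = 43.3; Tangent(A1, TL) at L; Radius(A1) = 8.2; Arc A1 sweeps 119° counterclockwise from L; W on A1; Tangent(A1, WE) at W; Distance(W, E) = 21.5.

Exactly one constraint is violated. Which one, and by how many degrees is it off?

Tangent(A1, WE) at W — off by 5.80°.

T = (0.00, 0.00) ✓; T.y = 0.00, L.y = 0.00 ✓; |TL| = 43.30 ✓; ∠(KL, LT) = 90.00° ✓; |KL| = 8.200 ✓; bearing(K→W) − bearing(K→L) = 119.0° ✓; |KW| = 8.200 ✓; ∠(KW, WE) = 84.20° ✗; |WE| = 21.50 ✓.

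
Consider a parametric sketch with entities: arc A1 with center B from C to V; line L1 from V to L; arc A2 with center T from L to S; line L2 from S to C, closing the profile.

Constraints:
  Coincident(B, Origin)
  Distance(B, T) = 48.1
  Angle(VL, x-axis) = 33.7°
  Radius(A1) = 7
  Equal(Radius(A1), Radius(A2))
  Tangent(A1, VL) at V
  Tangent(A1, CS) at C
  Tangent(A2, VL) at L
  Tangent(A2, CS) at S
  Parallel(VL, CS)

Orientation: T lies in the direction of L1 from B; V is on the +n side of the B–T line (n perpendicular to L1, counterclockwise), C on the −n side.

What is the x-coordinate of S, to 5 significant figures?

43.901

The slot axis is L1's direction at 33.7°, so u = (cos 33.7°, sin 33.7°) = (0.83195, 0.55484) and n = (−sin 33.7°, cos 33.7°) = (-0.55484, 0.83195). B is at the origin and T lies 48.1 along u from B, so T = 48.1·u = (40.017, 26.688). Tangency of A1 to both parallel lines with radius 7.0 puts V and C at B ± 7.0·n: V = (-3.8839, 5.8237), C = (3.8839, -5.8237). Equal radii place L and S the same way about T: L = T + 7.0·n = (36.133, 32.512), S = T − 7.0·n = (43.901, 20.864). So S.x = 43.901.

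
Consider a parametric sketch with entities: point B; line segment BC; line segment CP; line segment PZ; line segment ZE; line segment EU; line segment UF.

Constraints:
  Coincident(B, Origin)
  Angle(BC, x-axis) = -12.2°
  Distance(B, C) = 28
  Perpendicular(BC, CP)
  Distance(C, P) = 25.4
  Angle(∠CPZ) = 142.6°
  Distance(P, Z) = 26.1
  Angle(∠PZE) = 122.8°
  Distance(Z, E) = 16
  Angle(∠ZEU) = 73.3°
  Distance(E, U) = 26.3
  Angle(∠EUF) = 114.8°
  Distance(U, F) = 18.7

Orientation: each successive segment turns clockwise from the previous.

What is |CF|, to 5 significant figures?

19.537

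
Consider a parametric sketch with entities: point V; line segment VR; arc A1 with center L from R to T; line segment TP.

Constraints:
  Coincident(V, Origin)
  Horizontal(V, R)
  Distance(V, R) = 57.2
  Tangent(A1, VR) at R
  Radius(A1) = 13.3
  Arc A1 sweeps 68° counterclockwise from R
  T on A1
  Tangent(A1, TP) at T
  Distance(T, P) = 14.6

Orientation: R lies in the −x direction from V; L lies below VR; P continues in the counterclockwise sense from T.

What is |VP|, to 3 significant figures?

78.1

V is at the origin; VR is horizontal with |VR| = 57.2 and R on the −x side, so R = (-57.2, 0.00). A1 meets VR tangentially, so LR is at right angles to VR, so L = R + (0, -13.3) = (-57.2, -13.3). On A1, R sits at bearing 90° from L; a 68° counterclockwise sweep puts T at bearing 158°, so T = L + 13.3·(cos 158°, sin 158°) = (-69.5, -8.32). Since A1 is tangent to TP there, LT ⟂ TP, so TP runs along (−sin 158°, cos 158°); with |TP| = 14.6, P = (-75.0, -21.9). Then |VP| = |P − V| = 78.1.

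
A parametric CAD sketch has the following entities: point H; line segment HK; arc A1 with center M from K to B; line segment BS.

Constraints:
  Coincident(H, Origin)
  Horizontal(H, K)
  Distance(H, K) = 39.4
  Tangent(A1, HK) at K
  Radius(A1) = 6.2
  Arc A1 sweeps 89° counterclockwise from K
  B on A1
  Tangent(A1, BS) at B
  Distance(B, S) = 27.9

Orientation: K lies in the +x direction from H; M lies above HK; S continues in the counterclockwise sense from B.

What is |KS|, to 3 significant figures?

34.6

H is at the origin; HK is horizontal with |HK| = 39.4 and K on the +x side, so K = (39.4, 0.00). Tangency of A1 to HK means the radius MK is perpendicular to HK, so M = K + (0, 6.2) = (39.4, 6.20). On A1, K sits at bearing -90° from M; an 89° counterclockwise sweep puts B at bearing -1°, so B = M + 6.2·(cos -1°, sin -1°) = (45.6, 6.09). Tangency of A1 to BS means the radius MB is perpendicular to BS, so BS runs along (−sin -1°, cos -1°); with |BS| = 27.9, S = (46.1, 34.0). Then |KS| = |S − K| = 34.6.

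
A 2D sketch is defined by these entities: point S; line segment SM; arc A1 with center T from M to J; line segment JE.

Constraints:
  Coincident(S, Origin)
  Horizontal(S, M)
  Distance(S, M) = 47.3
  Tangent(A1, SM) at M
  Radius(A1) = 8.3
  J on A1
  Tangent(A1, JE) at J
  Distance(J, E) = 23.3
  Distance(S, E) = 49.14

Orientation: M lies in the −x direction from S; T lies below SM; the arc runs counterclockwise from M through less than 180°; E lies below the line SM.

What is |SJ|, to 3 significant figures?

55.2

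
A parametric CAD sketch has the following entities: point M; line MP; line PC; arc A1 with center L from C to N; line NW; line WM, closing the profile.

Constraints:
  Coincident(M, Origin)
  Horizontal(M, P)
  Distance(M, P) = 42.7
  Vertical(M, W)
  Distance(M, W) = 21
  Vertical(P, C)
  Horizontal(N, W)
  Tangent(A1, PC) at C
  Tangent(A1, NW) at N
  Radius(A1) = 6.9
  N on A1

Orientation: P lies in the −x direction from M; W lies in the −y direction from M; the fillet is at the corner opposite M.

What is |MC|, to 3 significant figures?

45.0

M is at the origin; MP is horizontal with |MP| = 42.7 and P on the −x side, so P = (-42.7, 0.00). MW is vertical with |MW| = 21.0 and W on the −y side, so W = (0.00, -21.0). The virtual corner opposite M is at (-42.7, -21.0). A1 meets PC tangentially, so LC is at right angles to PC and tangency of A1 to NW means the radius LN is perpendicular to NW, with radius 6.9, so the center L sits 6.9 in from both sides at L = (-35.8, -14.1). That places the tangent points at C = (-42.7, -14.1) on PC and N = (-35.8, -21.0) on NW. Then |MC| = |C − M| = 45.0.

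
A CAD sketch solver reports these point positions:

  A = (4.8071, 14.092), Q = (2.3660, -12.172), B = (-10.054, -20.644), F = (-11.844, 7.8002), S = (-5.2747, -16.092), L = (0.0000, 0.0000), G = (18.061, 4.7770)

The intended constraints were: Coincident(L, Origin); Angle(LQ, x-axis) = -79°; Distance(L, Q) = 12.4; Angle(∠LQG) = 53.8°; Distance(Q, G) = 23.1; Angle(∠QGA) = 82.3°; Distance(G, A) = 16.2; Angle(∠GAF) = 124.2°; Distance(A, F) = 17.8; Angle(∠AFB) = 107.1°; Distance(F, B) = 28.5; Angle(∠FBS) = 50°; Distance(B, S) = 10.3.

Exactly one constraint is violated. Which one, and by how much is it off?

Distance(B, S) = 10.3 — off by 3.70.

L = (0.00, 0.00) ✓; LQ at -79.00° ✓; |LQ| = 12.40 ✓; ∠LQG = 53.80° ✓; |QG| = 23.10 ✓; ∠QGA = 82.30° ✓; |GA| = 16.20 ✓; ∠GAF = 124.2° ✓; |AF| = 17.80 ✓; ∠AFB = 107.1° ✓; |FB| = 28.50 ✓; ∠FBS = 50.00° ✓; |BS| = 6.600 ✗.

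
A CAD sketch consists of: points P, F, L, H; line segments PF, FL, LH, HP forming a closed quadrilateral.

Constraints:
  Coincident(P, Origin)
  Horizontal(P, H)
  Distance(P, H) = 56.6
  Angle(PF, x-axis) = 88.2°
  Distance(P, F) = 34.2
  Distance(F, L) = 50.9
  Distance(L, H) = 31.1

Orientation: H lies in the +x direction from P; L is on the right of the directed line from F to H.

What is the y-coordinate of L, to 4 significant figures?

-9.607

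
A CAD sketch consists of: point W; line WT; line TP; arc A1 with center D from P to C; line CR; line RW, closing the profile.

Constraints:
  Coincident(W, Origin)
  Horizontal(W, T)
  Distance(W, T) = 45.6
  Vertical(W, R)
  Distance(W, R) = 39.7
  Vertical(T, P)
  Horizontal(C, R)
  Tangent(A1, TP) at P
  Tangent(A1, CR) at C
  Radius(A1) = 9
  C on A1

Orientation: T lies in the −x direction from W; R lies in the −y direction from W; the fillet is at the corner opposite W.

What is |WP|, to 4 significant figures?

54.97

W is at the origin; WT is horizontal with |WT| = 45.6 and T on the −x side, so T = (-45.60, 0.000). WR is vertical with |WR| = 39.7 and R on the −y side, so R = (0.000, -39.70). The virtual corner opposite W is at (-45.60, -39.70). The tangent condition forces DP to be normal to TP and the tangent condition forces DC to be normal to CR, with radius 9.0, so the center D sits 9.0 in from both sides at D = (-36.60, -30.70). That places the tangent points at P = (-45.60, -30.70) on TP and C = (-36.60, -39.70) on CR. Then |WP| = |P − W| = 54.97.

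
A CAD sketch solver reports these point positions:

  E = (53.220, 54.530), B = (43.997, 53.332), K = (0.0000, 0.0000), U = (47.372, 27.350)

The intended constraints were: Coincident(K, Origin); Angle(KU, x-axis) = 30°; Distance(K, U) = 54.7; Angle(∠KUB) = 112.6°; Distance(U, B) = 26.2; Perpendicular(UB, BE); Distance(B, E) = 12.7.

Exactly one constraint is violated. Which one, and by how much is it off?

Distance(B, E) = 12.7 — off by 3.40.

K = (0.00, 0.00) ✓; KU at 30.00° ✓; |KU| = 54.70 ✓; ∠KUB = 112.6° ✓; |UB| = 26.20 ✓; ∠(UB, BE) = 90.00° ✓; |BE| = 9.300 ✗.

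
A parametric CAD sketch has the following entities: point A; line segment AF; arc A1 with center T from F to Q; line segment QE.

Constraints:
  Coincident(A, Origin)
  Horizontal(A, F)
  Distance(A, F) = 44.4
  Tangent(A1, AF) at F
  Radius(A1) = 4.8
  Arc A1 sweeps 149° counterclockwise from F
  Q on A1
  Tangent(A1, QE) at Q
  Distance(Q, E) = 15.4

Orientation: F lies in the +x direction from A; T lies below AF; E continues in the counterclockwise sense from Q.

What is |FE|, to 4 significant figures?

19.97

On A1, F sits at bearing 90° from T; a 149° counterclockwise sweep puts Q at bearing 239°, so Q = T + 4.8·(cos 239°, sin 239°) = (41.93, -8.914). Since A1 is tangent to QE there, TQ ⟂ QE, so QE runs along (−sin 239°, cos 239°); with |QE| = 15.4, E = (55.13, -16.85). Then |FE| = |E − F| = 19.97.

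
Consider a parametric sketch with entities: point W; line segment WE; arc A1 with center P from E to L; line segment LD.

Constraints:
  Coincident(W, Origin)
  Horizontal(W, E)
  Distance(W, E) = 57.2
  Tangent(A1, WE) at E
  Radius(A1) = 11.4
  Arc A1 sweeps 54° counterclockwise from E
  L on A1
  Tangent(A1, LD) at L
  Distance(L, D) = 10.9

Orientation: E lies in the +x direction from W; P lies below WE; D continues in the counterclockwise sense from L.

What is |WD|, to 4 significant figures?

43.71

W is at the origin; WE is horizontal with |WE| = 57.2 and E on the +x side, so E = (57.20, 0.000). Since A1 is tangent to WE there, PE ⟂ WE, so P = E + (0, -11.4) = (57.20, -11.40). On A1, E sits at bearing 90° from P; a 54° counterclockwise sweep puts L at bearing 144°, so L = P + 11.4·(cos 144°, sin 144°) = (47.98, -4.699). A1 meets LD tangentially, so PL is at right angles to LD, so LD runs along (−sin 144°, cos 144°); with |LD| = 10.9, D = (41.57, -13.52). Then |WD| = |D − W| = 43.71.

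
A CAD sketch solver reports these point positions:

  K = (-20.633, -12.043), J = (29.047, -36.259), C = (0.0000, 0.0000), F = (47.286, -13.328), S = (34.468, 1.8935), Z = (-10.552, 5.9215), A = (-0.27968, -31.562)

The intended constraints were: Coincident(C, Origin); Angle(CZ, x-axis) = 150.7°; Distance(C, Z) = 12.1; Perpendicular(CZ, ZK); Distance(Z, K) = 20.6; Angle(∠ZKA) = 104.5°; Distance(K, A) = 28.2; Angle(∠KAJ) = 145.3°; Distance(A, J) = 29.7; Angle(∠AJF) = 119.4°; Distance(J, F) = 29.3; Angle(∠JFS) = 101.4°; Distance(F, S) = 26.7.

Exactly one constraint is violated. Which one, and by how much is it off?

Distance(F, S) = 26.7 — off by 6.80.

C = (0.00, 0.00) ✓; CZ at 150.7° ✓; |CZ| = 12.10 ✓; ∠(CZ, ZK) = 90.00° ✓; |ZK| = 20.60 ✓; ∠ZKA = 104.5° ✓; |KA| = 28.20 ✓; ∠KAJ = 145.3° ✓; |AJ| = 29.70 ✓; ∠AJF = 119.4° ✓; |JF| = 29.30 ✓; ∠JFS = 101.4° ✓; |FS| = 19.90 ✗.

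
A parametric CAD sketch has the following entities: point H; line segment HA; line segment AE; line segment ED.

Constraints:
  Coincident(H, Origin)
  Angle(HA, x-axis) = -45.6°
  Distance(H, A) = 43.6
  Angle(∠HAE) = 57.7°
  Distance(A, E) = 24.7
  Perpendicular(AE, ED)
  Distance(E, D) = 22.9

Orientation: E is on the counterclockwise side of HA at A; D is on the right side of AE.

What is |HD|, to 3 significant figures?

59.8

H is at the origin; HA runs at -45.6° with length 43.6, so A = 43.6·(cos -45.6°, sin -45.6°) = (30.5, -31.2). ∠HAE = 57.7°, so AE runs at -45.6° + (180° − 57.7°) = 76.7° from the x-axis; with |AE| = 24.7, E = A + 24.7·(cos 76.7°, sin 76.7°) = (36.2, -7.11). The perpendicularity gives ED at right angles to AE; with |ED| = 22.9 on the right of AE, D = E + 22.9·(0.973, -0.230) = (58.5, -12.4). Then |HD| = |D − H| = 59.8.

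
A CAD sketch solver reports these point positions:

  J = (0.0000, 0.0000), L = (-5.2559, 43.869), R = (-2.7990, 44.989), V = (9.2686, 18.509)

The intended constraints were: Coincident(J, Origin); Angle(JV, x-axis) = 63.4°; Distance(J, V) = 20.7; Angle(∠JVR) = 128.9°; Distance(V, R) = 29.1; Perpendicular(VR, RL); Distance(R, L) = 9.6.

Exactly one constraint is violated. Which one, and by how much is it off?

Distance(R, L) = 9.6 — off by 6.90.

J = (0.00, 0.00) ✓; JV at 63.40° ✓; |JV| = 20.70 ✓; ∠JVR = 128.9° ✓; |VR| = 29.10 ✓; ∠(VR, RL) = 90.01° ✓; |RL| = 2.700 ✗.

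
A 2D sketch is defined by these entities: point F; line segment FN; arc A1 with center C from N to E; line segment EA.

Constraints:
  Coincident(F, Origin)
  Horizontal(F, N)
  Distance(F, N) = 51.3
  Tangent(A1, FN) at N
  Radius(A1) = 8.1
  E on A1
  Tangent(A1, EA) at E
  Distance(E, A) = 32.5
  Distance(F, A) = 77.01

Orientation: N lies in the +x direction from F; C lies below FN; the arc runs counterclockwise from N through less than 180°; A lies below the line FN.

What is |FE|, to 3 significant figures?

47.3

Checks: ∠(CN, NF) = 90.00° ✓; |CN| = 8.100 ✓; |CE| = 8.100 ✓; ∠(CE, EA) = 90.00° ✓; |EA| = 32.50 ✓; |FA| = 77.01 ✓.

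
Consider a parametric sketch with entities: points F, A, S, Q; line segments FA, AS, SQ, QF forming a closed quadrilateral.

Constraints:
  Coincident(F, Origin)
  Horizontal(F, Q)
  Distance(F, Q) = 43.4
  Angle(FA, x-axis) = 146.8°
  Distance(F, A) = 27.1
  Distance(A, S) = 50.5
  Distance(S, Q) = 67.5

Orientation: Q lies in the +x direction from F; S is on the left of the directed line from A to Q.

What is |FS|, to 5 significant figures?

56.633

Checks: |AS| = 50.50 ✓; |SQ| = 67.50 ✓.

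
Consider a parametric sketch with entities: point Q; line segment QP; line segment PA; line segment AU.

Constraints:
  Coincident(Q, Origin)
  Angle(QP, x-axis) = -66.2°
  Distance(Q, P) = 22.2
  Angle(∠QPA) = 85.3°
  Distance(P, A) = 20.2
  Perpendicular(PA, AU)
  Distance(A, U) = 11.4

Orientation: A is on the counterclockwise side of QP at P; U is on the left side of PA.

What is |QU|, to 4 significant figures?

21.28

∠QPA = 85.3°, so PA runs at -66.2° + (180° − 85.3°) = 28.50° from the x-axis; with |PA| = 20.2, A = P + 20.2·(cos 28.50°, sin 28.50°) = (26.71, -10.67). PA is perpendicular to AU; with |AU| = 11.4 on the left of PA, U = A + 11.4·(-0.4772, 0.8788) = (21.27, -0.6550). Then |QU| = |U − Q| = 21.28.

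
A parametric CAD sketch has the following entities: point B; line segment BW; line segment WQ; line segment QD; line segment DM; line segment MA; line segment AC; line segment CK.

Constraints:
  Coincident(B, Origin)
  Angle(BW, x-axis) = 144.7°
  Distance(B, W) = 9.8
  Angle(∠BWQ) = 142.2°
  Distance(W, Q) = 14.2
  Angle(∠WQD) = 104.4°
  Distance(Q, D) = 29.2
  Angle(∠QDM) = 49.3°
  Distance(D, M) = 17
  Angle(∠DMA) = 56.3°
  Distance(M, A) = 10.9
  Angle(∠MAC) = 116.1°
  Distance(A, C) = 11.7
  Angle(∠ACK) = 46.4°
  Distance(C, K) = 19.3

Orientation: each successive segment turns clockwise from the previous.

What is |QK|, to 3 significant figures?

27.1

B is at the origin; BW runs at 144.7° with length 9.8, so W = (-8.00, 5.66). ∠BWQ = 142.2° gives WQ at 107° from the x-axis; with |WQ| = 14.2, Q = (-12.1, 19.2). ∠WQD = 104.4° gives QD at 31.3° from the x-axis; with |QD| = 29.2, D = (12.8, 34.4). ∠QDM = 49.3° gives DM at -99.4° from the x-axis; with |DM| = 17.0, M = (10.0, 17.6). ∠DMA = 56.3° gives MA at 137° from the x-axis; with |MA| = 10.9, A = (2.09, 25.1). ∠MAC = 116.1° gives AC at 73.0° from the x-axis; with |AC| = 11.7, C = (5.51, 36.3). ∠ACK = 46.4° gives CK at -60.6° from the x-axis; with |CK| = 19.3, K = (15.0, 19.5). Then |QK| = |K − Q| = 27.1.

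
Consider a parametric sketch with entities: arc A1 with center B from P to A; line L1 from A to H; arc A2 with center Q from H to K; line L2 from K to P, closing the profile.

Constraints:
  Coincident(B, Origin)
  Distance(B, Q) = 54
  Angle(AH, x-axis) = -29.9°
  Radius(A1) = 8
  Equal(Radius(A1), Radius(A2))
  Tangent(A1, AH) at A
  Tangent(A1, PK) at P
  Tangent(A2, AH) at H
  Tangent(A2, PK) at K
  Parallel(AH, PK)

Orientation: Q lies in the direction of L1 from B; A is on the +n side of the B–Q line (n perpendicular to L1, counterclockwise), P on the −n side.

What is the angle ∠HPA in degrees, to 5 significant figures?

73.496°

The slot axis is L1's direction at -29.9°, so u = (cos -29.9°, sin -29.9°) = (0.86690, -0.49849) and n = (−sin -29.9°, cos -29.9°) = (0.49849, 0.86690). B is at the origin and Q lies 54.0 along u from B, so Q = 54.0·u = (46.812, -26.918). Tangency of A1 to both parallel lines with radius 8.0 puts A and P at B ± 8.0·n: A = (3.9879, 6.9352), P = (-3.9879, -6.9352). Equal radii place H and K the same way about Q: H = Q + 8.0·n = (50.800, -19.983), K = Q − 8.0·n = (42.825, -33.854). Then cos ∠HPA = PH·PA / (|PH||PA|), giving 73.496°.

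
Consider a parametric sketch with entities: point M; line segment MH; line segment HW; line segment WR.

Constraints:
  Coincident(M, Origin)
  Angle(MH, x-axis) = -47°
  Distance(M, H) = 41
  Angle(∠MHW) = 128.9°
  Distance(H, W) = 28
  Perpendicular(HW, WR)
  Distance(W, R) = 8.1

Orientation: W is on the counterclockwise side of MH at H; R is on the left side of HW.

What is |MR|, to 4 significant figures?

58.78

M is at the origin; MH runs at -47.0° with length 41.0, so H = 41.0·(cos -47.0°, sin -47.0°) = (27.96, -29.99). ∠MHW = 128.9°, so HW runs at -47.0° + (180° − 128.9°) = 4.100° from the x-axis; with |HW| = 28.0, W = H + 28.0·(cos 4.100°, sin 4.100°) = (55.89, -27.98). The perpendicularity gives WR at right angles to HW; with |WR| = 8.1 on the left of HW, R = W + 8.1·(-0.07150, 0.9974) = (55.31, -19.90). Then |MR| = |R − M| = 58.78.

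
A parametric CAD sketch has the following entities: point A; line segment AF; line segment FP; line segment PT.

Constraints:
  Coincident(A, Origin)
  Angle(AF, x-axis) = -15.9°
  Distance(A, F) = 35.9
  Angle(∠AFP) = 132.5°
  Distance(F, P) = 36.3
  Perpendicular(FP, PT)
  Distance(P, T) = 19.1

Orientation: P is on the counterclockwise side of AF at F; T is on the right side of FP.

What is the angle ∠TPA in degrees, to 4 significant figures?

113.6°

A is at the origin; AF runs at -15.9° with length 35.9, so F = 35.9·(cos -15.9°, sin -15.9°) = (34.53, -9.835). ∠AFP = 132.5°, so FP runs at -15.9° + (180° − 132.5°) = 31.60° from the x-axis; with |FP| = 36.3, P = F + 36.3·(cos 31.60°, sin 31.60°) = (65.44, 9.186). FP ⟂ PT; with |PT| = 19.1 on the right of FP, T = P + 19.1·(0.5240, -0.8517) = (75.45, -7.082). Then cos ∠TPA = PT·PA / (|PT||PA|), giving 113.6°.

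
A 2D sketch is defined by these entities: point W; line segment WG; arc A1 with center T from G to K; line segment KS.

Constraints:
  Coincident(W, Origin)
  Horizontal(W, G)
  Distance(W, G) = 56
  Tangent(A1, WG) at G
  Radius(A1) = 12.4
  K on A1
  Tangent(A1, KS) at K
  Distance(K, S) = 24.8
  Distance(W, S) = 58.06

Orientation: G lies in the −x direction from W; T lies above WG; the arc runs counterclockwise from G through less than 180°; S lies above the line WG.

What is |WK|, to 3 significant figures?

45.4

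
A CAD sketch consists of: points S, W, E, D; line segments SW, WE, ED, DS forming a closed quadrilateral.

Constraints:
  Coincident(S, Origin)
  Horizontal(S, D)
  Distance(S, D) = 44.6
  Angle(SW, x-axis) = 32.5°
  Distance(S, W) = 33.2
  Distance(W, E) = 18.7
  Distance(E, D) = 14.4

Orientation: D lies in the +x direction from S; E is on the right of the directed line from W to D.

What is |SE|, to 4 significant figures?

30.23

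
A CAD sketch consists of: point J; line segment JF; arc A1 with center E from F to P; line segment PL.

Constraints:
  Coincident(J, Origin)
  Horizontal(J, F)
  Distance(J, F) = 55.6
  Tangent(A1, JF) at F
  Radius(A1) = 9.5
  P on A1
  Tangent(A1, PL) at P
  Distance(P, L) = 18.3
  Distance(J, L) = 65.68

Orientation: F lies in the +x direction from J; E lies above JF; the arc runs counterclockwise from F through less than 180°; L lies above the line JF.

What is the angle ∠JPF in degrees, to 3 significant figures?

43.6°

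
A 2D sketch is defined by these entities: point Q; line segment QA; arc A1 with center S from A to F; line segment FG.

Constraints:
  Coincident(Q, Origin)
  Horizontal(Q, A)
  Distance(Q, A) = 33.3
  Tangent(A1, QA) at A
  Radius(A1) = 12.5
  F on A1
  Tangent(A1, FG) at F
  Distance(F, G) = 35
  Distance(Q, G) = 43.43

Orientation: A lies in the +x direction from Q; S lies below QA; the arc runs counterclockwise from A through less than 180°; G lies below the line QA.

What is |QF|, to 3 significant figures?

23.1

Q is at the origin; Q and A share the same y with |QA| = 33.3 and A on the +x side, so A = (33.3, 0.00). The tangent condition forces SA to be normal to QA, so S = A + (0, -12.5) = (33.3, -12.5). Since SF ⟂ FG (tangency), |SG| = √(12.5² + 35.0²) = 37.2 regardless of where F sits on A1. So G lies on both circle(Q, 43.43) and circle(S, 37.2); the below-QA intersection is G = (10.8, -42.1). F is the foot of the tangent from G: F = (21.4, -8.71).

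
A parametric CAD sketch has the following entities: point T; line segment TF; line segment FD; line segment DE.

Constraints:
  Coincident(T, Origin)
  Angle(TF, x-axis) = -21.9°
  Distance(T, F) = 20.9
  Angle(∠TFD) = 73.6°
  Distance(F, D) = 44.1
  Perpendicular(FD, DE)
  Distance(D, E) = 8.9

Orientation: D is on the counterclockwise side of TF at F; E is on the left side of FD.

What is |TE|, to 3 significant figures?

39.8

∠TFD = 73.6°, so FD runs at -21.9° + (180° − 73.6°) = 84.5° from the x-axis; with |FD| = 44.1, D = F + 44.1·(cos 84.5°, sin 84.5°) = (23.6, 36.1). FD ⟂ DE; with |DE| = 8.9 on the left of FD, E = D + 8.9·(-0.995, 0.0958) = (14.8, 37.0). Then |TE| = |E − T| = 39.8.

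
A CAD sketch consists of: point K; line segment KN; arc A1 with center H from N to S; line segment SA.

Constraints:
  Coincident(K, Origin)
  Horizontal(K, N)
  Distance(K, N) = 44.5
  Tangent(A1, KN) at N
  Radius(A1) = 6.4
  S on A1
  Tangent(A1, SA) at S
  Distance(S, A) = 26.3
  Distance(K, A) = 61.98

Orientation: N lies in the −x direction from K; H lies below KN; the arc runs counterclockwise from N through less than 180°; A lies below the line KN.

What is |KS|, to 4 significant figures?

51.22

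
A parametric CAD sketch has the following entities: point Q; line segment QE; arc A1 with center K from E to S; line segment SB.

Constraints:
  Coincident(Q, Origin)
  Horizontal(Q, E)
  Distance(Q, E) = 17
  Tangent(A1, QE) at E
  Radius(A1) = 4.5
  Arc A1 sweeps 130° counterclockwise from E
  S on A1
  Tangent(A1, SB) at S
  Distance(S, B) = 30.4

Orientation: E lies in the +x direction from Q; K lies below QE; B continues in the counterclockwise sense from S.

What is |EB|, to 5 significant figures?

34.645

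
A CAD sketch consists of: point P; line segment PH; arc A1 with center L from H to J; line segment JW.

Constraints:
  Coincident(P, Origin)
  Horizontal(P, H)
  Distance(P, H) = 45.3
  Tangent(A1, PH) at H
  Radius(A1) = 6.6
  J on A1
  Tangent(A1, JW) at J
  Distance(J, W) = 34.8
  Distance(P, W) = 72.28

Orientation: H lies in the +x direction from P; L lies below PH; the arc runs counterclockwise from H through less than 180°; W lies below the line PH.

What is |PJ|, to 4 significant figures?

41.47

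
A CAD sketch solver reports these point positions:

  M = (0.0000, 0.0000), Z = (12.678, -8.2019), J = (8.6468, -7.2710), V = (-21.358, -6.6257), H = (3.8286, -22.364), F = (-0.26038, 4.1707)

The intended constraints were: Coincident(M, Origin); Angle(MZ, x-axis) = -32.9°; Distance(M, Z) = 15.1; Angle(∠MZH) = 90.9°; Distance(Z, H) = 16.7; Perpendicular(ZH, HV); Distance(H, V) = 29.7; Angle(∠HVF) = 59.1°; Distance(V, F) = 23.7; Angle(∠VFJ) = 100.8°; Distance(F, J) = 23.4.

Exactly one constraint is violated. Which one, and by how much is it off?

Distance(F, J) = 23.4 — off by 8.90.

M = (0.00, 0.00) ✓; MZ at -32.90° ✓; |MZ| = 15.10 ✓; ∠MZH = 90.90° ✓; |ZH| = 16.70 ✓; ∠(ZH, HV) = 90.00° ✓; |HV| = 29.70 ✓; ∠HVF = 59.10° ✓; |VF| = 23.70 ✓; ∠VFJ = 100.8° ✓; |FJ| = 14.50 ✗.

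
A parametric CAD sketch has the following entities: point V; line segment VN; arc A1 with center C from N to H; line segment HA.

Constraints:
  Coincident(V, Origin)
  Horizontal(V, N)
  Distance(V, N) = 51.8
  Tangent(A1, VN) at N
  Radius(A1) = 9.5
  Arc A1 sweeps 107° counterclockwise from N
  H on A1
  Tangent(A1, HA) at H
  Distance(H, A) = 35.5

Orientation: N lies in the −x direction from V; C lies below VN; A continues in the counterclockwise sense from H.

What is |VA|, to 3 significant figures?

68.5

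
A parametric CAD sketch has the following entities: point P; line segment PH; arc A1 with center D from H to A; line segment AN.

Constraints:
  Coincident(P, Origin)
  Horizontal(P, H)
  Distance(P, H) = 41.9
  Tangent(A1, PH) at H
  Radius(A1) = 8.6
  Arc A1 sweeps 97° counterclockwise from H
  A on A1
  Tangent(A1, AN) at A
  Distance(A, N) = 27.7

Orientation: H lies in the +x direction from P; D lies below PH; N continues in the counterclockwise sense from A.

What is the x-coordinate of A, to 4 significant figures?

33.36

P is at the origin; P and H share the same y with |PH| = 41.9 and H on the +x side, so H = (41.90, 0.000). Tangency of A1 to PH means the radius DH is perpendicular to PH, so D = H + (0, -8.6) = (41.90, -8.600). On A1, H sits at bearing 90° from D; a 97° counterclockwise sweep puts A at bearing 187°, so A = D + 8.6·(cos 187°, sin 187°) = (33.36, -9.648). So A.x = 33.36.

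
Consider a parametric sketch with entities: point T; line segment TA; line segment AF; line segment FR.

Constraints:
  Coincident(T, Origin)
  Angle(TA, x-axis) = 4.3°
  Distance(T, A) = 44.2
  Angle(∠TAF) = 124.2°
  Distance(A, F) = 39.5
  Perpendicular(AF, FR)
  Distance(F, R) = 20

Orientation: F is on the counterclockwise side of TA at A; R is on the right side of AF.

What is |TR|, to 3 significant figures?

85.7

T is at the origin; TA runs at 4.3° with length 44.2, so A = 44.2·(cos 4.3°, sin 4.3°) = (44.1, 3.31). ∠TAF = 124.2°, so AF runs at 4.3° + (180° − 124.2°) = 60.1° from the x-axis; with |AF| = 39.5, F = A + 39.5·(cos 60.1°, sin 60.1°) = (63.8, 37.6). AF is perpendicular to FR; with |FR| = 20.0 on the right of AF, R = F + 20.0·(0.867, -0.498) = (81.1, 27.6). Then |TR| = |R − T| = 85.7.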